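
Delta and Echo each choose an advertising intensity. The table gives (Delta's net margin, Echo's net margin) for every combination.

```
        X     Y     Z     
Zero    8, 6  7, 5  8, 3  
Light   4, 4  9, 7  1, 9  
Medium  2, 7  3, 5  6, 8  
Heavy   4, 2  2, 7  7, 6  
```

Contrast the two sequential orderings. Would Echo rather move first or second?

first

If Delta leads: Echo's best replies are Zero→X, Light→Z, Medium→Z, Heavy→Y; Delta's induced payoffs 8, 1, 6, 2; outcome (Zero, X), payoffs (8, 6).
If Echo leads: Delta's best replies are X→Zero, Y→Light, Z→Zero; Echo's induced payoffs 6, 7, 3; outcome (Light, Y), payoffs (9, 7).
Echo gets 7 moving first and 6 moving second, so Echo prefers to move first.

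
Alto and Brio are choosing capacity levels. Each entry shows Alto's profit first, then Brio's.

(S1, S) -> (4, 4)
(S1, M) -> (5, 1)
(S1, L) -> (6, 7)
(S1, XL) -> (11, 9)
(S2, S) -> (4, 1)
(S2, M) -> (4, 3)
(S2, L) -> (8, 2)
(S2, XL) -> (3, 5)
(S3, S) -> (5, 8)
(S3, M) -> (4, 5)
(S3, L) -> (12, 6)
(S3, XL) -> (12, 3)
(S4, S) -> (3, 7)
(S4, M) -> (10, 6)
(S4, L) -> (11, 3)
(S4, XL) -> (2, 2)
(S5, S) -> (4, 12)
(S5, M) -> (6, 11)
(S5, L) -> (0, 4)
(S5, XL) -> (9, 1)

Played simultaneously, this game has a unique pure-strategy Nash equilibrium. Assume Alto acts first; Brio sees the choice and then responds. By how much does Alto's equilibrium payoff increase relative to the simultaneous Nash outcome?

Brio best-responds to each possible Alto move:
- S1 → Brio plays XL (best of 4, 1, 7, 9); Alto gets 11.
- S2 → Brio plays XL (best of 1, 3, 2, 5); Alto gets 3.
- S3 → Brio plays S (best of 8, 5, 6, 3); Alto gets 5.
- S4 → Brio plays S (best of 7, 6, 3, 2); Alto gets 3.
- S5 → Brio plays S (best of 12, 11, 4, 1); Alto gets 4.
Maximizing over 11, 3, 5, 3, 4, Alto chooses S1. Subgame-perfect outcome: (S1, XL) with payoffs (11, 9).
Under simultaneous play:
Alto's best replies: S→S3; M→S4; L→S3; XL→S3.
Brio's best replies: S1→XL; S2→XL; S3→S; S4→S; S5→S.
The unique mutual best reply is (S3, S), giving (5, 8).
Alto's commitment gain: 11 − 5 = 6.

6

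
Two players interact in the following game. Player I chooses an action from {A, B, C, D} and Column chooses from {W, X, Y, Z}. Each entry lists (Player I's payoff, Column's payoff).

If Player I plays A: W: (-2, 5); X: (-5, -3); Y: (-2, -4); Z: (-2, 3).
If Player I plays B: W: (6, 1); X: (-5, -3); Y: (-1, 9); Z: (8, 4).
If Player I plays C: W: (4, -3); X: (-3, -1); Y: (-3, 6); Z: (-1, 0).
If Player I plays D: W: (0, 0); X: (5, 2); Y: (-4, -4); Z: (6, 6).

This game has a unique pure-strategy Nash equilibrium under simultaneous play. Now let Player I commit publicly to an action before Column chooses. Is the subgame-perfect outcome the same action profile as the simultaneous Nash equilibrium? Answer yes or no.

no

Work backward from Column's decision.
- A → Column plays W (best of 5, -3, -4, 3); Player I gets -2.
- B → Column plays Y (best of 1, -3, 9, 4); Player I gets -1.
- C → Column plays Y (best of -3, -1, 6, 0); Player I gets -3.
- D → Column plays Z (best of 0, 2, -4, 6); Player I gets 6.
Player I's induced payoffs are -2, -1, -3, 6, so Player I commits to D. Subgame-perfect outcome: (D, Z) with payoffs (6, 6).
For the simultaneous game, intersect best replies.
Player I's best replies: W→B; X→D; Y→B; Z→B.
Column's best replies: A→W; B→Y; C→Y; D→Z.
Only (B, Y) has each player best-responding; Nash payoffs (-1, 9).
Sequential outcome (D, Z) differs from the Nash profile (B, Y).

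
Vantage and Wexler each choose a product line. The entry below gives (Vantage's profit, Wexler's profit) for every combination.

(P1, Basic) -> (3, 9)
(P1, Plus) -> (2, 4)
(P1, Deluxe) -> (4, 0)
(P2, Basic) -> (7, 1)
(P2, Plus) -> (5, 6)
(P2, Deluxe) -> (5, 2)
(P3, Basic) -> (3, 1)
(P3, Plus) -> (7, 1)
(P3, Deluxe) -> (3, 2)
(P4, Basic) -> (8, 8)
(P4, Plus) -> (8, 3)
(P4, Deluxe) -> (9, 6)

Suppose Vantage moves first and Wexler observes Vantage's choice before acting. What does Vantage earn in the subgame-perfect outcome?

8

Wexler best-responds to each possible Vantage move:
- P1: BR = Basic, leader payoff 3.
- P2: BR = Plus, leader payoff 5.
- P3: BR = Deluxe, leader payoff 3.
- P4: BR = Basic, leader payoff 8.
Among 3, 5, 3, 8, the best is 8 at P4. Subgame-perfect outcome: (P4, Basic) with payoffs (8, 8).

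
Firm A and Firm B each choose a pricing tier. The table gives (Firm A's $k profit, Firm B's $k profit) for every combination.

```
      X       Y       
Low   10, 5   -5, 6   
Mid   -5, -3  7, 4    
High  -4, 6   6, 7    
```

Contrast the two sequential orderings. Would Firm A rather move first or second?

If Firm A leads: Firm B's best replies are Low→Y, Mid→Y, High→Y; Firm A's induced payoffs -5, 7, 6; outcome (Mid, Y), payoffs (7, 4).
If Firm B leads: Firm A's best replies are X→Low, Y→Mid; Firm B's induced payoffs 5, 4; outcome (Low, X), payoffs (10, 5).
Firm A gets 7 moving first and 10 moving second, so Firm A prefers to move second.

second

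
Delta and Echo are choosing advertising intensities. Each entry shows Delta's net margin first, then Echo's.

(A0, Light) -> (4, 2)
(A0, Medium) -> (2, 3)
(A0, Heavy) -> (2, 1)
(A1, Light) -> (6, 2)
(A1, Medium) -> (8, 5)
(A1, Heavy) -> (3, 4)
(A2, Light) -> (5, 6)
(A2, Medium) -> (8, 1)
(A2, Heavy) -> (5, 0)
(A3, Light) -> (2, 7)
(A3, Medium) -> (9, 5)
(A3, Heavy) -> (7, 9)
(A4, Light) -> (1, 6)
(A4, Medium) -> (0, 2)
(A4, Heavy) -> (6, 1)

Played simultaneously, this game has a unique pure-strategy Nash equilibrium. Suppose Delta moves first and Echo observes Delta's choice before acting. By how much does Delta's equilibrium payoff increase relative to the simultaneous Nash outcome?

1

Solve by backward induction (Delta leads).
- A0 → Echo plays Medium (best of 2, 3, 1); Delta gets 2.
- A1 → Echo plays Medium (best of 2, 5, 4); Delta gets 8.
- A2 → Echo plays Light (best of 6, 1, 0); Delta gets 5.
- A3 → Echo plays Heavy (best of 7, 5, 9); Delta gets 7.
- A4 → Echo plays Light (best of 6, 2, 1); Delta gets 1.
Delta's induced payoffs are 2, 8, 5, 7, 1, so Delta commits to A1. Subgame-perfect outcome: (A1, Medium) with payoffs (8, 5).
Now find the simultaneous Nash equilibrium.
Delta's best replies: Light→A1; Medium→A3; Heavy→A3.
Echo's best replies: A0→Medium; A1→Medium; A2→Light; A3→Heavy; A4→Light.
The unique mutual best reply is (A3, Heavy), giving (7, 9).
Delta's commitment gain: 8 − 7 = 1.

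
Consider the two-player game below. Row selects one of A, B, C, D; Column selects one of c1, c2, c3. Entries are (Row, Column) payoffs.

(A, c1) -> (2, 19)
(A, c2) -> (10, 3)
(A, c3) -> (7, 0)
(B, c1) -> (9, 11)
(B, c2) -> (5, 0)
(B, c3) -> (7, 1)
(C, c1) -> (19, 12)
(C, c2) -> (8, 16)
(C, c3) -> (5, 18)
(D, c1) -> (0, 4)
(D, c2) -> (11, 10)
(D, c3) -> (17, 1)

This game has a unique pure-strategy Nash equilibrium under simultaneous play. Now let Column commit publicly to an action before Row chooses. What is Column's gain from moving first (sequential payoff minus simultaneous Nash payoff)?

Row best-responds to each possible Column move:
- c1: BR = C, leader payoff 12.
- c2: BR = D, leader payoff 10.
- c3: BR = D, leader payoff 1.
Column's induced payoffs are 12, 10, 1, so Column commits to c1. Subgame-perfect outcome: (C, c1) with payoffs (19, 12).
Now find the simultaneous Nash equilibrium.
Row's best replies: c1→C; c2→D; c3→D.
Column's best replies: A→c1; B→c1; C→c3; D→c2.
Only (D, c2) has each player best-responding; Nash payoffs (11, 10).
Column's commitment gain: 12 − 10 = 2.

2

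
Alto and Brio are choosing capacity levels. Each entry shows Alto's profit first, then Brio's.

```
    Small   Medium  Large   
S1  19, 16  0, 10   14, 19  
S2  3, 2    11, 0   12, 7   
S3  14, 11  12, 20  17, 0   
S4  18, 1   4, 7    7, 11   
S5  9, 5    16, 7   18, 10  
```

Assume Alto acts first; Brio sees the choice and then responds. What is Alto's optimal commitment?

Brio best-responds to each possible Alto move:
- S1: BR = Large, leader payoff 14.
- S2: BR = Large, leader payoff 12.
- S3: BR = Medium, leader payoff 12.
- S4: BR = Large, leader payoff 7.
- S5: BR = Large, leader payoff 18.
Among 14, 12, 12, 7, 18, the best is 18 at S5. Subgame-perfect outcome: (S5, Large) with payoffs (18, 10).

S5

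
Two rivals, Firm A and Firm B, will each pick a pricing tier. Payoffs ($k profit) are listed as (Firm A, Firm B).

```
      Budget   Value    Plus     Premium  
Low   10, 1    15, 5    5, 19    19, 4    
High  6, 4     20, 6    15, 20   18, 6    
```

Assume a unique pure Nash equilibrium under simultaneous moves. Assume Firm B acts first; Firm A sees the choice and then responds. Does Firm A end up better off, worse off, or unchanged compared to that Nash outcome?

Backward induction with Firm B moving first.
- Budget: BR = Low, leader payoff 1.
- Value: BR = High, leader payoff 6.
- Plus: BR = High, leader payoff 20.
- Premium: BR = Low, leader payoff 4.
Among 1, 6, 20, 4, the best is 20 at Plus. Subgame-perfect outcome: (High, Plus) with payoffs (15, 20).
For the simultaneous game, intersect best replies.
Firm A's best replies: Budget→Low; Value→High; Plus→High; Premium→Low.
Firm B's best replies: Low→Plus; High→Plus.
The unique mutual best reply is (High, Plus), giving (15, 20).
Firm A earns 15 sequentially versus 15 at the Nash outcome: unchanged.

unchanged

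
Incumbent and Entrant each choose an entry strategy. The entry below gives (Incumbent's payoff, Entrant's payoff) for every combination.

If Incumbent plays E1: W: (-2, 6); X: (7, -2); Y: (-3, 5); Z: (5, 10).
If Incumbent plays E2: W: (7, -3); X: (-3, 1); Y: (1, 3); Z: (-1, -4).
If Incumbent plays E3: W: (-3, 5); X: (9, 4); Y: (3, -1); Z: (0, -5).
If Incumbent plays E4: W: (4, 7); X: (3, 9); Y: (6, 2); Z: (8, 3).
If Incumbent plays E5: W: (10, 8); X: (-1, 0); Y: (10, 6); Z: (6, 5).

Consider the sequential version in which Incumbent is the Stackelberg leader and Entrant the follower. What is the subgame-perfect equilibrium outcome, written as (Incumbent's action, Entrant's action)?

(E5, W)

Backward induction with Incumbent moving first.
- E1 → Entrant plays Z (best of 6, -2, 5, 10); Incumbent gets 5.
- E2 → Entrant plays Y (best of -3, 1, 3, -4); Incumbent gets 1.
- E3 → Entrant plays W (best of 5, 4, -1, -5); Incumbent gets -3.
- E4 → Entrant plays X (best of 7, 9, 2, 3); Incumbent gets 3.
- E5 → Entrant plays W (best of 8, 0, 6, 5); Incumbent gets 10.
Maximizing over 5, 1, -3, 3, 10, Incumbent chooses E5. Subgame-perfect outcome: (E5, W) with payoffs (10, 8).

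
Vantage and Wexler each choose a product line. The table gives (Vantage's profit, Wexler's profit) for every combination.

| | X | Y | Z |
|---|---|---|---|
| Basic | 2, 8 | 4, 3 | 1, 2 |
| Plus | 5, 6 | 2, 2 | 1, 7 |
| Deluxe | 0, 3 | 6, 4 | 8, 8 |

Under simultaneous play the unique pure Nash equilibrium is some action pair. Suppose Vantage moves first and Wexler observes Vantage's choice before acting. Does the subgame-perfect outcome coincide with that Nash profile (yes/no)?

yes

Solve by backward induction (Vantage leads).
- Basic: Wexler compares 8, 3, 2 and picks X; Vantage would get 2.
- Plus: Wexler compares 6, 2, 7 and picks Z; Vantage would get 1.
- Deluxe: Wexler compares 3, 4, 8 and picks Z; Vantage would get 8.
Vantage's induced payoffs are 2, 1, 8, so Vantage commits to Deluxe. Subgame-perfect outcome: (Deluxe, Z) with payoffs (8, 8).
Now find the simultaneous Nash equilibrium.
Vantage's best replies: X→Plus; Y→Deluxe; Z→Deluxe.
Wexler's best replies: Basic→X; Plus→Z; Deluxe→Z.
The unique mutual best reply is (Deluxe, Z), giving (8, 8).
Sequential outcome (Deluxe, Z) coincides with the Nash profile (Deluxe, Z).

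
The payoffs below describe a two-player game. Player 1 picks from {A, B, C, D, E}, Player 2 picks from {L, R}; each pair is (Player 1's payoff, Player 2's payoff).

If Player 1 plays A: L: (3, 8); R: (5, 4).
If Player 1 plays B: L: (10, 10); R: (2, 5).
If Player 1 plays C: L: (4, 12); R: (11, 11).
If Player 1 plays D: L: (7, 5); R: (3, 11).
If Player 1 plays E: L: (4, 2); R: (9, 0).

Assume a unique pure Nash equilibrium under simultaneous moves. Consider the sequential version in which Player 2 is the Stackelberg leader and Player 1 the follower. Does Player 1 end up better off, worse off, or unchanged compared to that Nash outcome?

better off

Player 1 best-responds to each possible Player 2 move:
- L: BR = B, leader payoff 10.
- R: BR = C, leader payoff 11.
Among 10, 11, the best is 11 at R. Subgame-perfect outcome: (C, R) with payoffs (11, 11).
Now find the simultaneous Nash equilibrium.
Player 1's best replies: L→B; R→C.
Player 2's best replies: A→L; B→L; C→L; D→R; E→L.
The unique mutual best reply is (B, L), giving (10, 10).
Player 1 earns 11 sequentially versus 10 at the Nash outcome: better off.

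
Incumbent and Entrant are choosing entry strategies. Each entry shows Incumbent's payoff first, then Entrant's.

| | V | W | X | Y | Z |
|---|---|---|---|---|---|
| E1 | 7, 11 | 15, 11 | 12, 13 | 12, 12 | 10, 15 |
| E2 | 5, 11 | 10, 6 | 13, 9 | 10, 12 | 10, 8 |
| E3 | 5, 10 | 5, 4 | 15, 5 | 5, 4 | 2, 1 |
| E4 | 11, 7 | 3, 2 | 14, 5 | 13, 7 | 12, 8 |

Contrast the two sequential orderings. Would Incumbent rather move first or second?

second

If Incumbent leads: Entrant's best replies are E1→Z, E2→Y, E3→V, E4→Z; Incumbent's induced payoffs 10, 10, 5, 12; outcome (E4, Z), payoffs (12, 8).
If Entrant leads: Incumbent's best replies are V→E4, W→E1, X→E3, Y→E4, Z→E4; Entrant's induced payoffs 7, 11, 5, 7, 8; outcome (E1, W), payoffs (15, 11).
Incumbent gets 12 moving first and 15 moving second, so Incumbent prefers to move second.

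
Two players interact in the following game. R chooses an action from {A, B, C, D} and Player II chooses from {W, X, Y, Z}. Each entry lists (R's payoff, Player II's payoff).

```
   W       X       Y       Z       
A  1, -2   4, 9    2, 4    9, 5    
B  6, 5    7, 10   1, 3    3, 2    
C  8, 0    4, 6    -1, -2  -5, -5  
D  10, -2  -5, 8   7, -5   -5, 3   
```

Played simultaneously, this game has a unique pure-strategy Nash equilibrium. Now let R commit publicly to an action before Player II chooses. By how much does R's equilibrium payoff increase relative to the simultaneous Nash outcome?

Backward induction with R moving first.
- A → Player II plays X (best of -2, 9, 4, 5); R gets 4.
- B → Player II plays X (best of 5, 10, 3, 2); R gets 7.
- C → Player II plays X (best of 0, 6, -2, -5); R gets 4.
- D → Player II plays X (best of -2, 8, -5, 3); R gets -5.
R's induced payoffs are 4, 7, 4, -5, so R commits to B. Subgame-perfect outcome: (B, X) with payoffs (7, 10).
For the simultaneous game, intersect best replies.
R's best replies: W→D; X→B; Y→D; Z→A.
Player II's best replies: A→X; B→X; C→X; D→X.
The unique mutual best reply is (B, X), giving (7, 10).
R's commitment gain: 7 − 7 = 0.

0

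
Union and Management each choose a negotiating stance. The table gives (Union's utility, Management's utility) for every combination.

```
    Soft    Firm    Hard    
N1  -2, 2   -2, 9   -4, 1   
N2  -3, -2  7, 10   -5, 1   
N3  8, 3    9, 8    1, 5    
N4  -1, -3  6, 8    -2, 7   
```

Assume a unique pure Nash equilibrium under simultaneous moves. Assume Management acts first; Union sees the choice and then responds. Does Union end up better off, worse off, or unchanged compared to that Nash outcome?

unchanged

Union best-responds to each possible Management move:
- Soft → Union plays N3 (best of -2, -3, 8, -1); Management gets 3.
- Firm → Union plays N3 (best of -2, 7, 9, 6); Management gets 8.
- Hard → Union plays N3 (best of -4, -5, 1, -2); Management gets 5.
Management's induced payoffs are 3, 8, 5, so Management commits to Firm. Subgame-perfect outcome: (N3, Firm) with payoffs (9, 8).
Under simultaneous play:
Union's best replies: Soft→N3; Firm→N3; Hard→N3.
Management's best replies: N1→Firm; N2→Firm; N3→Firm; N4→Firm.
Only (N3, Firm) has each player best-responding; Nash payoffs (9, 8).
Union earns 9 sequentially versus 9 at the Nash outcome: unchanged.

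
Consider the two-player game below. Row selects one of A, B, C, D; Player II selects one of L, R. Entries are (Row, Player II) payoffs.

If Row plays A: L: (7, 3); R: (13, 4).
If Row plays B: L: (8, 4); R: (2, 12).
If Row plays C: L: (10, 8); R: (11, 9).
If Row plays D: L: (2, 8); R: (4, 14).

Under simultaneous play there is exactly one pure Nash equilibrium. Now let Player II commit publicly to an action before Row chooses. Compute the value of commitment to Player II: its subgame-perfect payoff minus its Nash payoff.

Solve by backward induction (Player II leads).
- L → Row plays C (best of 7, 8, 10, 2); Player II gets 8.
- R → Row plays A (best of 13, 2, 11, 4); Player II gets 4.
Among 8, 4, the best is 8 at L. Subgame-perfect outcome: (C, L) with payoffs (10, 8).
Now find the simultaneous Nash equilibrium.
Row's best replies: L→C; R→A.
Player II's best replies: A→R; B→R; C→R; D→R.
The unique mutual best reply is (A, R), giving (13, 4).
Player II's commitment gain: 8 − 4 = 4.

4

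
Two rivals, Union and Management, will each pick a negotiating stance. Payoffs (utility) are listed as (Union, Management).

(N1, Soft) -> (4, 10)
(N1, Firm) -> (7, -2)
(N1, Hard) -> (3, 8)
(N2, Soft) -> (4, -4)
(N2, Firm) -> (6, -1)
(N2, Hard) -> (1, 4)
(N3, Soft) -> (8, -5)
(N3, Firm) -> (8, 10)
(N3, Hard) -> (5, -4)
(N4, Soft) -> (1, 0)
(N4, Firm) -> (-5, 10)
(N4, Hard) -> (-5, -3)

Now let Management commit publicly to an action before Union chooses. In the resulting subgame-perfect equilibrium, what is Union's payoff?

8

Union best-responds to each possible Management move:
- Soft: Union compares 4, 4, 8, 1 and picks N3; Management would get -5.
- Firm: Union compares 7, 6, 8, -5 and picks N3; Management would get 10.
- Hard: Union compares 3, 1, 5, -5 and picks N3; Management would get -4.
Maximizing over -5, 10, -4, Management chooses Firm. Subgame-perfect outcome: (N3, Firm) with payoffs (8, 10).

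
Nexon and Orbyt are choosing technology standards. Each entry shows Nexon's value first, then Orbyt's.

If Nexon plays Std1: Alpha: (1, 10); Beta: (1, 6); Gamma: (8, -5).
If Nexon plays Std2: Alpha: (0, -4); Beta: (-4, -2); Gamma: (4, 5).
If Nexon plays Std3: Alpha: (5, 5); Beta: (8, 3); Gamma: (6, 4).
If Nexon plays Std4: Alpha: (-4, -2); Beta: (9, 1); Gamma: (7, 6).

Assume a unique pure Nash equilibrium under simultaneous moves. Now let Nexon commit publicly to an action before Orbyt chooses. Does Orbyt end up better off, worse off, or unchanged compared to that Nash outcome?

Solve by backward induction (Nexon leads).
- Std1: Orbyt compares 10, 6, -5 and picks Alpha; Nexon would get 1.
- Std2: Orbyt compares -4, -2, 5 and picks Gamma; Nexon would get 4.
- Std3: Orbyt compares 5, 3, 4 and picks Alpha; Nexon would get 5.
- Std4: Orbyt compares -2, 1, 6 and picks Gamma; Nexon would get 7.
Among 1, 4, 5, 7, the best is 7 at Std4. Subgame-perfect outcome: (Std4, Gamma) with payoffs (7, 6).
For the simultaneous game, intersect best replies.
Nexon's best replies: Alpha→Std3; Beta→Std4; Gamma→Std1.
Orbyt's best replies: Std1→Alpha; Std2→Gamma; Std3→Alpha; Std4→Gamma.
The unique mutual best reply is (Std3, Alpha), giving (5, 5).
Orbyt earns 6 sequentially versus 5 at the Nash outcome: better off.

better off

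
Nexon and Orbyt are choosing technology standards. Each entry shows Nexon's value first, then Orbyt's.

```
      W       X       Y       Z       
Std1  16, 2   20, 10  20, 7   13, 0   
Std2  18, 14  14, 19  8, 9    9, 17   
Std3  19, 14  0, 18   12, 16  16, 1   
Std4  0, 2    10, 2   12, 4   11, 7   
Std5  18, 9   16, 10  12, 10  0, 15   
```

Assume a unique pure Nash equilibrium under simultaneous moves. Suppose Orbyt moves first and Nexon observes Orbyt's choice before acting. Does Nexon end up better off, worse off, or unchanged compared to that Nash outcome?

worse off

Solve by backward induction (Orbyt leads).
- W → Nexon plays Std3 (best of 16, 18, 19, 0, 18); Orbyt gets 14.
- X → Nexon plays Std1 (best of 20, 14, 0, 10, 16); Orbyt gets 10.
- Y → Nexon plays Std1 (best of 20, 8, 12, 12, 12); Orbyt gets 7.
- Z → Nexon plays Std3 (best of 13, 9, 16, 11, 0); Orbyt gets 1.
Maximizing over 14, 10, 7, 1, Orbyt chooses W. Subgame-perfect outcome: (Std3, W) with payoffs (19, 14).
Now find the simultaneous Nash equilibrium.
Nexon's best replies: W→Std3; X→Std1; Y→Std1; Z→Std3.
Orbyt's best replies: Std1→X; Std2→X; Std3→X; Std4→Z; Std5→Z.
The unique mutual best reply is (Std1, X), giving (20, 10).
Nexon earns 19 sequentially versus 20 at the Nash outcome: worse off.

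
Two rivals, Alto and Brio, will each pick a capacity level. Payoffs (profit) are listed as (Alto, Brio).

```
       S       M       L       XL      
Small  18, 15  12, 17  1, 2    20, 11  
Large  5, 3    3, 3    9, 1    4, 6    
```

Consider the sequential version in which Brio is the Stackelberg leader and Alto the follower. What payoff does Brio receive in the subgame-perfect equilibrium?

Work backward from Alto's decision.
- S: Alto compares 18, 5 and picks Small; Brio would get 15.
- M: Alto compares 12, 3 and picks Small; Brio would get 17.
- L: Alto compares 1, 9 and picks Large; Brio would get 1.
- XL: Alto compares 20, 4 and picks Small; Brio would get 11.
Maximizing over 15, 17, 1, 11, Brio chooses M. Subgame-perfect outcome: (Small, M) with payoffs (12, 17).

17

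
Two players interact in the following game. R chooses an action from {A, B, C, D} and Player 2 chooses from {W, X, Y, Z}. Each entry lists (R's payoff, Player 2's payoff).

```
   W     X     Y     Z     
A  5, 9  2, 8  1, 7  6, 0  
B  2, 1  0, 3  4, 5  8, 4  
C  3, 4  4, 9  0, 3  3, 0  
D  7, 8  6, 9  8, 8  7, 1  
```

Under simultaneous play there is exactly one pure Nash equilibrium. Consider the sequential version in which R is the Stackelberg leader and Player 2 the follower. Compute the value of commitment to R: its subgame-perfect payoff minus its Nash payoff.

0

Work backward from Player 2's decision.
- A → Player 2 plays W (best of 9, 8, 7, 0); R gets 5.
- B → Player 2 plays Y (best of 1, 3, 5, 4); R gets 4.
- C → Player 2 plays X (best of 4, 9, 3, 0); R gets 4.
- D → Player 2 plays X (best of 8, 9, 8, 1); R gets 6.
Among 5, 4, 4, 6, the best is 6 at D. Subgame-perfect outcome: (D, X) with payoffs (6, 9).
For the simultaneous game, intersect best replies.
R's best replies: W→D; X→D; Y→D; Z→B.
Player 2's best replies: A→W; B→Y; C→X; D→X.
The unique mutual best reply is (D, X), giving (6, 9).
R's commitment gain: 6 − 6 = 0.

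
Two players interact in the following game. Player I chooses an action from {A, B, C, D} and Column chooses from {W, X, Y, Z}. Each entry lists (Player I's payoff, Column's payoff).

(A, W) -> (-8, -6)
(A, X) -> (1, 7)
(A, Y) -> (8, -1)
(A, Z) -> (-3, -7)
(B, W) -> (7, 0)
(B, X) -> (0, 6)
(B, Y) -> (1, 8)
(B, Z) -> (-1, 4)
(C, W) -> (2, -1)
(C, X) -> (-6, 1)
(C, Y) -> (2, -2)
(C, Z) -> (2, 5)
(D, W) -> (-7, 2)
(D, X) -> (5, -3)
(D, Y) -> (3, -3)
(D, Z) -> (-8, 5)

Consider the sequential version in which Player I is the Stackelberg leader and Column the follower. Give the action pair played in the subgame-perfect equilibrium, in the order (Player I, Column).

Solve by backward induction (Player I leads).
- A: BR = X, leader payoff 1.
- B: BR = Y, leader payoff 1.
- C: BR = Z, leader payoff 2.
- D: BR = Z, leader payoff -8.
Among 1, 1, 2, -8, the best is 2 at C. Subgame-perfect outcome: (C, Z) with payoffs (2, 5).

(C, Z)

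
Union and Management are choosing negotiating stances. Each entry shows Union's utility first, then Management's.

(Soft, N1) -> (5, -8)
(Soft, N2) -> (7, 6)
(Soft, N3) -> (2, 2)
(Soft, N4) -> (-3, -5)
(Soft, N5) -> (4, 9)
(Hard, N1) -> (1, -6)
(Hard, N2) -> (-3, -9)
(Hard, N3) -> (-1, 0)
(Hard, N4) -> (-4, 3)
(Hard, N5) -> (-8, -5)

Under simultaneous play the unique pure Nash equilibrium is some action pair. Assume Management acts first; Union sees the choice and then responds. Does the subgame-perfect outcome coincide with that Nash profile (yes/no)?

Union best-responds to each possible Management move:
- N1 → Union plays Soft (best of 5, 1); Management gets -8.
- N2 → Union plays Soft (best of 7, -3); Management gets 6.
- N3 → Union plays Soft (best of 2, -1); Management gets 2.
- N4 → Union plays Soft (best of -3, -4); Management gets -5.
- N5 → Union plays Soft (best of 4, -8); Management gets 9.
Maximizing over -8, 6, 2, -5, 9, Management chooses N5. Subgame-perfect outcome: (Soft, N5) with payoffs (4, 9).
Under simultaneous play:
Union's best replies: N1→Soft; N2→Soft; N3→Soft; N4→Soft; N5→Soft.
Management's best replies: Soft→N5; Hard→N4.
The unique mutual best reply is (Soft, N5), giving (4, 9).
Sequential outcome (Soft, N5) coincides with the Nash profile (Soft, N5).

yes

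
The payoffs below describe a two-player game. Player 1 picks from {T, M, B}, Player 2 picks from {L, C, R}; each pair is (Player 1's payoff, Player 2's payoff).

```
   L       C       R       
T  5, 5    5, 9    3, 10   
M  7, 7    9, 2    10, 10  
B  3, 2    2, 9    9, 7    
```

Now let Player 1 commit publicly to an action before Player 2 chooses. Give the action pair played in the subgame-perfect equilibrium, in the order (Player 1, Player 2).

Player 2 best-responds to each possible Player 1 move:
- T: Player 2 compares 5, 9, 10 and picks R; Player 1 would get 3.
- M: Player 2 compares 7, 2, 10 and picks R; Player 1 would get 10.
- B: Player 2 compares 2, 9, 7 and picks C; Player 1 would get 2.
Player 1's induced payoffs are 3, 10, 2, so Player 1 commits to M. Subgame-perfect outcome: (M, R) with payoffs (10, 10).

(M, R)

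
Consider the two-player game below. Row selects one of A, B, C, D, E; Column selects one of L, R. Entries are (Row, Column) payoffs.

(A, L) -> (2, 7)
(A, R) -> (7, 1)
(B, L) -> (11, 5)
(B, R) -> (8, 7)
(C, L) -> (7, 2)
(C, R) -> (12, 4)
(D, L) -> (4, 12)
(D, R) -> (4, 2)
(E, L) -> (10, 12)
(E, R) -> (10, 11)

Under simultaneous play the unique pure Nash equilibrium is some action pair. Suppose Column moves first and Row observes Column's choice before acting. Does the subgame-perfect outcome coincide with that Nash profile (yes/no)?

Row best-responds to each possible Column move:
- L: BR = B, leader payoff 5.
- R: BR = C, leader payoff 4.
Column's induced payoffs are 5, 4, so Column commits to L. Subgame-perfect outcome: (B, L) with payoffs (11, 5).
For the simultaneous game, intersect best replies.
Row's best replies: L→B; R→C.
Column's best replies: A→L; B→R; C→R; D→L; E→L.
Only (C, R) has each player best-responding; Nash payoffs (12, 4).
Sequential outcome (B, L) differs from the Nash profile (C, R).

no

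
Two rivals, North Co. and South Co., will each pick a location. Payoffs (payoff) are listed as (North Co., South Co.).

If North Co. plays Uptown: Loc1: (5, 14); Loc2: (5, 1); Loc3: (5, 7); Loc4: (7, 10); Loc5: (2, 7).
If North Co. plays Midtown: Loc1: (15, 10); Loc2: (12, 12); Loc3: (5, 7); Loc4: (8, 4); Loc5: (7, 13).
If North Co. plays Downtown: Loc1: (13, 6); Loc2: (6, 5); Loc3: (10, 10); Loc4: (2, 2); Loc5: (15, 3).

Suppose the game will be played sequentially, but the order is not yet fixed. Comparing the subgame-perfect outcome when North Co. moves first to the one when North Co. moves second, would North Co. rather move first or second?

If North Co. leads: South Co.'s best replies are Uptown→Loc1, Midtown→Loc5, Downtown→Loc3; North Co.'s induced payoffs 5, 7, 10; outcome (Downtown, Loc3), payoffs (10, 10).
If South Co. leads: North Co.'s best replies are Loc1→Midtown, Loc2→Midtown, Loc3→Downtown, Loc4→Midtown, Loc5→Downtown; South Co.'s induced payoffs 10, 12, 10, 4, 3; outcome (Midtown, Loc2), payoffs (12, 12).
North Co. gets 10 moving first and 12 moving second, so North Co. prefers to move second.

second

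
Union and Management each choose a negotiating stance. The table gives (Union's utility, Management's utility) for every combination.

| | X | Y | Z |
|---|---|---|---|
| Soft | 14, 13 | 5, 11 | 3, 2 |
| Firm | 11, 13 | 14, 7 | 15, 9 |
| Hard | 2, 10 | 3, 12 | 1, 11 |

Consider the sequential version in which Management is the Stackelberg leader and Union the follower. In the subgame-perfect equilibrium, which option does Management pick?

Work backward from Union's decision.
- X: BR = Soft, leader payoff 13.
- Y: BR = Firm, leader payoff 7.
- Z: BR = Firm, leader payoff 9.
Management's induced payoffs are 13, 7, 9, so Management commits to X. Subgame-perfect outcome: (Soft, X) with payoffs (14, 13).

X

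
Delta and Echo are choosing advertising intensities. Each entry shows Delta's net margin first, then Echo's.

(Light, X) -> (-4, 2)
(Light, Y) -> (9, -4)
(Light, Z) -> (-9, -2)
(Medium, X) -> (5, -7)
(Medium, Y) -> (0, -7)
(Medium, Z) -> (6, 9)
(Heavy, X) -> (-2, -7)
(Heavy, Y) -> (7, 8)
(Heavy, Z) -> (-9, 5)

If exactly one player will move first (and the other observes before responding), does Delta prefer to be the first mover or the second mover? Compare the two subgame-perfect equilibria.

If Delta leads: Echo's best replies are Light→X, Medium→Z, Heavy→Y; Delta's induced payoffs -4, 6, 7; outcome (Heavy, Y), payoffs (7, 8).
If Echo leads: Delta's best replies are X→Medium, Y→Light, Z→Medium; Echo's induced payoffs -7, -4, 9; outcome (Medium, Z), payoffs (6, 9).
Delta gets 7 moving first and 6 moving second, so Delta prefers to move first.

first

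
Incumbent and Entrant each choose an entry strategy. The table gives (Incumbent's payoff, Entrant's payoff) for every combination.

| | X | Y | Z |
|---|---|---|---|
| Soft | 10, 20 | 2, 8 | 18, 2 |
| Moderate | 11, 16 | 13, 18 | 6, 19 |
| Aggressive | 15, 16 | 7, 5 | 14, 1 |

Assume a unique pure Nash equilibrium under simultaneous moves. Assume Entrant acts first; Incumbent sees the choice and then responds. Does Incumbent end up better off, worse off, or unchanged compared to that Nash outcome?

Work backward from Incumbent's decision.
- X: Incumbent compares 10, 11, 15 and picks Aggressive; Entrant would get 16.
- Y: Incumbent compares 2, 13, 7 and picks Moderate; Entrant would get 18.
- Z: Incumbent compares 18, 6, 14 and picks Soft; Entrant would get 2.
Entrant's induced payoffs are 16, 18, 2, so Entrant commits to Y. Subgame-perfect outcome: (Moderate, Y) with payoffs (13, 18).
Now find the simultaneous Nash equilibrium.
Incumbent's best replies: X→Aggressive; Y→Moderate; Z→Soft.
Entrant's best replies: Soft→X; Moderate→Z; Aggressive→X.
The unique mutual best reply is (Aggressive, X), giving (15, 16).
Incumbent earns 13 sequentially versus 15 at the Nash outcome: worse off.

worse off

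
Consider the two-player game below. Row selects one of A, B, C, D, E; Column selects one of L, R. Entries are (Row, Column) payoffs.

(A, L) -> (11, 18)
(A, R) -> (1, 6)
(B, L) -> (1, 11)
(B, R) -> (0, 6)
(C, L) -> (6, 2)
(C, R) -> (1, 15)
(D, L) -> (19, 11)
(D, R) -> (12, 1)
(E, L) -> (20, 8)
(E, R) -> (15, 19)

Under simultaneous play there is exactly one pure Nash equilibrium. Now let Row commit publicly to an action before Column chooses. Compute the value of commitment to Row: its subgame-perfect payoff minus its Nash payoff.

4

Work backward from Column's decision.
- A: Column compares 18, 6 and picks L; Row would get 11.
- B: Column compares 11, 6 and picks L; Row would get 1.
- C: Column compares 2, 15 and picks R; Row would get 1.
- D: Column compares 11, 1 and picks L; Row would get 19.
- E: Column compares 8, 19 and picks R; Row would get 15.
Row's induced payoffs are 11, 1, 1, 19, 15, so Row commits to D. Subgame-perfect outcome: (D, L) with payoffs (19, 11).
Now find the simultaneous Nash equilibrium.
Row's best replies: L→E; R→E.
Column's best replies: A→L; B→L; C→R; D→L; E→R.
Only (E, R) has each player best-responding; Nash payoffs (15, 19).
Row's commitment gain: 19 − 15 = 4.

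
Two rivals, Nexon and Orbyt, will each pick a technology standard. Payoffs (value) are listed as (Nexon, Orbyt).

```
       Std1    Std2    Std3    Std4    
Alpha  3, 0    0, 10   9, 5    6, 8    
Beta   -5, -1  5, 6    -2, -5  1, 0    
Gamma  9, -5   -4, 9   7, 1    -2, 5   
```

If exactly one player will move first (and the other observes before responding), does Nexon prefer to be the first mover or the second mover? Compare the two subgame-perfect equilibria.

second

If Nexon leads: Orbyt's best replies are Alpha→Std2, Beta→Std2, Gamma→Std2; Nexon's induced payoffs 0, 5, -4; outcome (Beta, Std2), payoffs (5, 6).
If Orbyt leads: Nexon's best replies are Std1→Gamma, Std2→Beta, Std3→Alpha, Std4→Alpha; Orbyt's induced payoffs -5, 6, 5, 8; outcome (Alpha, Std4), payoffs (6, 8).
Nexon gets 5 moving first and 6 moving second, so Nexon prefers to move second.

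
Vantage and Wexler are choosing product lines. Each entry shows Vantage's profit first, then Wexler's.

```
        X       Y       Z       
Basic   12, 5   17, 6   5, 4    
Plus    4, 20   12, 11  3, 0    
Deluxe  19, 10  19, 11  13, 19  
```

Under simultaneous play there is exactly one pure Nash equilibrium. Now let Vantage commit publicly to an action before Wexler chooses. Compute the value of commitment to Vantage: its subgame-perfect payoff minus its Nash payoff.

4

Backward induction with Vantage moving first.
- Basic → Wexler plays Y (best of 5, 6, 4); Vantage gets 17.
- Plus → Wexler plays X (best of 20, 11, 0); Vantage gets 4.
- Deluxe → Wexler plays Z (best of 10, 11, 19); Vantage gets 13.
Vantage's induced payoffs are 17, 4, 13, so Vantage commits to Basic. Subgame-perfect outcome: (Basic, Y) with payoffs (17, 6).
Now find the simultaneous Nash equilibrium.
Vantage's best replies: X→Deluxe; Y→Deluxe; Z→Deluxe.
Wexler's best replies: Basic→Y; Plus→X; Deluxe→Z.
The unique mutual best reply is (Deluxe, Z), giving (13, 19).
Vantage's commitment gain: 17 − 13 = 4.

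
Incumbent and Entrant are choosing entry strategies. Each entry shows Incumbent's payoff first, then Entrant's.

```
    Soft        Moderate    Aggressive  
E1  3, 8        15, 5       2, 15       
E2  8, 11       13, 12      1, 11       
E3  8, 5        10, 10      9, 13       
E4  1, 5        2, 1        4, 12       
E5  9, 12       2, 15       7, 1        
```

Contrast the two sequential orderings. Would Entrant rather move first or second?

first

If Incumbent leads: Entrant's best replies are E1→Aggressive, E2→Moderate, E3→Aggressive, E4→Aggressive, E5→Moderate; Incumbent's induced payoffs 2, 13, 9, 4, 2; outcome (E2, Moderate), payoffs (13, 12).
If Entrant leads: Incumbent's best replies are Soft→E5, Moderate→E1, Aggressive→E3; Entrant's induced payoffs 12, 5, 13; outcome (E3, Aggressive), payoffs (9, 13).
Entrant gets 13 moving first and 12 moving second, so Entrant prefers to move first.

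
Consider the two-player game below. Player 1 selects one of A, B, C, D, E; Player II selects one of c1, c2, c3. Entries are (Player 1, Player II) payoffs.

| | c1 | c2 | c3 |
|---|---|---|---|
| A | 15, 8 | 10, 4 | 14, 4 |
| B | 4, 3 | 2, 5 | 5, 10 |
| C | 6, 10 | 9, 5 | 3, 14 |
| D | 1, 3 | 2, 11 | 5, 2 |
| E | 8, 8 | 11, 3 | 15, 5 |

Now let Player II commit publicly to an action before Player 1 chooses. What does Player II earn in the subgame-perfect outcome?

Solve by backward induction (Player II leads).
- c1: BR = A, leader payoff 8.
- c2: BR = E, leader payoff 3.
- c3: BR = E, leader payoff 5.
Player II's induced payoffs are 8, 3, 5, so Player II commits to c1. Subgame-perfect outcome: (A, c1) with payoffs (15, 8).

8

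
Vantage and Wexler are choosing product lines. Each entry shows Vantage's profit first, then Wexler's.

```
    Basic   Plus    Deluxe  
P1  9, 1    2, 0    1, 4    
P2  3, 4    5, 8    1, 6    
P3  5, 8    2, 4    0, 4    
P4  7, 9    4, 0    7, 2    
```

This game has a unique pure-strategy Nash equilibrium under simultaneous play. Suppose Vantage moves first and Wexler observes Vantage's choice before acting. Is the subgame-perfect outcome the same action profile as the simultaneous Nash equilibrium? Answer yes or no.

no

Wexler best-responds to each possible Vantage move:
- P1: Wexler compares 1, 0, 4 and picks Deluxe; Vantage would get 1.
- P2: Wexler compares 4, 8, 6 and picks Plus; Vantage would get 5.
- P3: Wexler compares 8, 4, 4 and picks Basic; Vantage would get 5.
- P4: Wexler compares 9, 0, 2 and picks Basic; Vantage would get 7.
Vantage's induced payoffs are 1, 5, 5, 7, so Vantage commits to P4. Subgame-perfect outcome: (P4, Basic) with payoffs (7, 9).
For the simultaneous game, intersect best replies.
Vantage's best replies: Basic→P1; Plus→P2; Deluxe→P4.
Wexler's best replies: P1→Deluxe; P2→Plus; P3→Basic; P4→Basic.
Only (P2, Plus) has each player best-responding; Nash payoffs (5, 8).
Sequential outcome (P4, Basic) differs from the Nash profile (P2, Plus).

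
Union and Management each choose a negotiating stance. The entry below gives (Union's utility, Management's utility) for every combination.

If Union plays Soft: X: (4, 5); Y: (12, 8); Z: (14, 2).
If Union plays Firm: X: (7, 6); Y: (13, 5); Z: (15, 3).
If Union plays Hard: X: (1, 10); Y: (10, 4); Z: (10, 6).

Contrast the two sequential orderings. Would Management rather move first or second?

second

If Union leads: Management's best replies are Soft→Y, Firm→X, Hard→X; Union's induced payoffs 12, 7, 1; outcome (Soft, Y), payoffs (12, 8).
If Management leads: Union's best replies are X→Firm, Y→Firm, Z→Firm; Management's induced payoffs 6, 5, 3; outcome (Firm, X), payoffs (7, 6).
Management gets 6 moving first and 8 moving second, so Management prefers to move second.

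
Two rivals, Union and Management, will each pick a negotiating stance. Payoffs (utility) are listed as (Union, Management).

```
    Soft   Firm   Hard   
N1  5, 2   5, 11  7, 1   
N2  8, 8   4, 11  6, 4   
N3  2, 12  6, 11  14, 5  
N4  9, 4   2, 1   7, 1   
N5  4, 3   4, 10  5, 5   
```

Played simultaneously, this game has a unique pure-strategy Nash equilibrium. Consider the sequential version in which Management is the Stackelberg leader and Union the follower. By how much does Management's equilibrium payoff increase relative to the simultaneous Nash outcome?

7

Backward induction with Management moving first.
- Soft: Union compares 5, 8, 2, 9, 4 and picks N4; Management would get 4.
- Firm: Union compares 5, 4, 6, 2, 4 and picks N3; Management would get 11.
- Hard: Union compares 7, 6, 14, 7, 5 and picks N3; Management would get 5.
Maximizing over 4, 11, 5, Management chooses Firm. Subgame-perfect outcome: (N3, Firm) with payoffs (6, 11).
Now find the simultaneous Nash equilibrium.
Union's best replies: Soft→N4; Firm→N3; Hard→N3.
Management's best replies: N1→Firm; N2→Firm; N3→Soft; N4→Soft; N5→Firm.
The unique mutual best reply is (N4, Soft), giving (9, 4).
Management's commitment gain: 11 − 4 = 7.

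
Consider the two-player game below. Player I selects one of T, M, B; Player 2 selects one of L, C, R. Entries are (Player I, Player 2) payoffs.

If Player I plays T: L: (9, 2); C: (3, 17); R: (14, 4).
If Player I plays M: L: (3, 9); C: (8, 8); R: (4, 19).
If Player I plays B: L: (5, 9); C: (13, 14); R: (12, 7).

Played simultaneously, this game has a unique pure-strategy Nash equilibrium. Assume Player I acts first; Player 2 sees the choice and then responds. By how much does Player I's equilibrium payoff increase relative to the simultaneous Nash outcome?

0

Work backward from Player 2's decision.
- T: Player 2 compares 2, 17, 4 and picks C; Player I would get 3.
- M: Player 2 compares 9, 8, 19 and picks R; Player I would get 4.
- B: Player 2 compares 9, 14, 7 and picks C; Player I would get 13.
Among 3, 4, 13, the best is 13 at B. Subgame-perfect outcome: (B, C) with payoffs (13, 14).
Now find the simultaneous Nash equilibrium.
Player I's best replies: L→T; C→B; R→T.
Player 2's best replies: T→C; M→R; B→C.
The unique mutual best reply is (B, C), giving (13, 14).
Player I's commitment gain: 13 − 13 = 0.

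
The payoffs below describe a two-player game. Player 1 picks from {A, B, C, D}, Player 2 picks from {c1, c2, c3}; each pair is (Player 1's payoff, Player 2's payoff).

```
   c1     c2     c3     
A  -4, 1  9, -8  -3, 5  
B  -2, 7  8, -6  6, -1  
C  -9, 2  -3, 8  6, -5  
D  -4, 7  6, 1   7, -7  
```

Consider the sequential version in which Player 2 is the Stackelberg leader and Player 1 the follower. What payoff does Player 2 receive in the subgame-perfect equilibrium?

Work backward from Player 1's decision.
- c1: BR = B, leader payoff 7.
- c2: BR = A, leader payoff -8.
- c3: BR = D, leader payoff -7.
Player 2's induced payoffs are 7, -8, -7, so Player 2 commits to c1. Subgame-perfect outcome: (B, c1) with payoffs (-2, 7).

7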